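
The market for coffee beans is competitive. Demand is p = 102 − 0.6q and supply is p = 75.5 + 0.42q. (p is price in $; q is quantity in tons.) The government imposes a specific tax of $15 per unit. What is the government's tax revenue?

Competitive equilibrium: 102 − 0.6q = 75.5 + 0.42q → q* = 25.9804, p* = 86.4118.
With the tax, the buyer price exceeds the seller price by 15: (102 − 0.6q) − (75.5 + 0.42q) = 15 → q' = 11.2745.
Tax revenue = 15 × 11.2745 = $169.12.

$169.12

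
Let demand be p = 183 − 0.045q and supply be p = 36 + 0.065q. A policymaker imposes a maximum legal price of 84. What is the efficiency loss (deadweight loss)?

Competitive equilibrium: 183 − 0.045q = 36 + 0.065q → q* = 1336.36364, p* = 122.86364.
At the ceiling p = 84, quantity supplied = (84 − 36)/0.065 = 738.46154.
Willingness to pay at q' = 738.46154: 183 − 0.045·738.46154 = 149.76923.
Δq = 1336.36364 − 738.46154 = 597.9021; wedge = 149.76923 − 84 = 65.76923.
Deadweight loss = ½ × 597.9021 × 65.76923 = 19661.78.

19661.78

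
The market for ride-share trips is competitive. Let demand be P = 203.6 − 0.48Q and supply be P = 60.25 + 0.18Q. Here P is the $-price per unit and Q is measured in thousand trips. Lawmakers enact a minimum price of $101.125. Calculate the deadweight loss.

Competitive equilibrium: 203.6 − 0.48Q = 60.25 + 0.18Q → Q* = 217.197, P* = 99.3455.
At the floor P = 101.125, quantity demanded = (203.6 − 101.125)/0.48 = 213.4896.
Sellers' marginal cost at Q' = 213.4896: 60.25 + 0.18·213.4896 = 98.6781.
ΔQ = 217.197 − 213.4896 = 3.7074; wedge = 101.125 − 98.6781 = 2.4469.
The triangle = ½ × 3.7074 × 2.4469 = $4.54 thousand.

$4.54 thousand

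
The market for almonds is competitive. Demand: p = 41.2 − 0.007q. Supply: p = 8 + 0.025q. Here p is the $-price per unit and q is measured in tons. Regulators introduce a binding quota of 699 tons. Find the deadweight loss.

Competitive equilibrium: 41.2 − 0.007q = 8 + 0.025q → q* = 1037.5, p* = 33.9375.
At q = 699: demand price = 41.2 − 0.007·699 = 36.307; supply price = 8 + 0.025·699 = 25.475.
Δq = 1037.5 − 699 = 338.5; wedge = 36.307 − 25.475 = 10.832.
Welfare loss = ½ × 338.5 × 10.832 = $1833.316.

$1833.316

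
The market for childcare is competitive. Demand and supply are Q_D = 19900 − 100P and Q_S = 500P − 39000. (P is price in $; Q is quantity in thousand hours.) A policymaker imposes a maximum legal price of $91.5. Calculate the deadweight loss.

$66666.67 thousand

In inverse form: demand P = 199 − 0.01Q, supply P = 78 + 0.002Q.
Competitive equilibrium: 199 − 0.01Q = 78 + 0.002Q → Q* = 10083.3333, P* = 98.1667.
At the ceiling P = 91.5, quantity supplied = (91.5 − 78)/0.002 = 6750.
Willingness to pay at Q' = 6750: 199 − 0.01·6750 = 131.5.
ΔQ = 10083.3333 − 6750 = 3333.3333; wedge = 131.5 − 91.5 = 40.
Welfare loss = ½ × 3333.3333 × 40 = $66666.67 thousand.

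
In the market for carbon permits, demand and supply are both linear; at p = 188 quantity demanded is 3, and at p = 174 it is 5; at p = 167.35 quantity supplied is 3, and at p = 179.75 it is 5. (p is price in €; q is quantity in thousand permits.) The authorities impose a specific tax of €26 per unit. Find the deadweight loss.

€25.61 thousand

Demand slope = (174 − 188)/(5 − 3) = −7, so p = 209 − 7q.
Supply slope = (179.75 − 167.35)/(5 − 3) = 6.2, so p = 148.75 + 6.2q.
Competitive equilibrium: 209 − 7q = 148.75 + 6.2q → q* = 4.5644, p* = 177.0492.
With the tax, the buyer price exceeds the seller price by 26: (209 − 7q) − (148.75 + 6.2q) = 26 → q' = 2.5947.
Δq = 4.5644 − 2.5947 = 1.9697; the wedge equals the tax, 26.
Deadweight loss = ½ × 1.9697 × 26 = €25.61 thousand.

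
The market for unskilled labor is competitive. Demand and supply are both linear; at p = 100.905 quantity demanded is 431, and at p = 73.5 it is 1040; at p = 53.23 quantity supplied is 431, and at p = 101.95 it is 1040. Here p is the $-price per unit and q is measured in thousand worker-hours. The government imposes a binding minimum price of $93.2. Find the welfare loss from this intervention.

Demand slope = (73.5 − 100.905)/(1040 − 431) = −0.045, so p = 120.3 − 0.045q.
Supply slope = (101.95 − 53.23)/(1040 − 431) = 0.08, so p = 18.75 + 0.08q.
Competitive equilibrium: 120.3 − 0.045q = 18.75 + 0.08q → q* = 812.4, p* = 83.742.
At the floor p = 93.2, quantity demanded = (120.3 − 93.2)/0.045 = 602.2222.
Sellers' marginal cost at q' = 602.2222: 18.75 + 0.08·602.2222 = 66.9278.
Δq = 812.4 − 602.2222 = 210.1778; wedge = 93.2 − 66.9278 = 26.2722.
DWL = ½ × 210.1778 × 26.2722 = $2760.92 thousand.

$2760.92 thousand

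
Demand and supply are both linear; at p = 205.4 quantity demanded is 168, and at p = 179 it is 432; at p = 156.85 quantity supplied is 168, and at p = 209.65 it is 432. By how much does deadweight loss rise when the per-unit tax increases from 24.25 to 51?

3354.90

Demand slope = (179 − 205.4)/(432 − 168) = −0.1, so p = 222.2 − 0.1q.
Supply slope = (209.65 − 156.85)/(432 − 168) = 0.2, so p = 123.25 + 0.2q.
Competitive equilibrium: 222.2 − 0.1q = 123.25 + 0.2q → q* = 329.8333, p* = 189.2167.
For a per-unit tax t: Δq = t/0.3, so DWL = ½·t·(t/0.3) = t²/0.6.
At t = 24.25: DWL = 980.104. At t = 51: DWL = 4335.
Increase = 4335 − 980.104 = 3354.90.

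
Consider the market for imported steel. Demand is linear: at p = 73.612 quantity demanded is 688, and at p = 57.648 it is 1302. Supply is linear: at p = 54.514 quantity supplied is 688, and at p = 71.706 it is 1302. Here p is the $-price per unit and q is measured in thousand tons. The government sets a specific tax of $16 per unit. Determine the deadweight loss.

Demand slope = (57.648 − 73.612)/(1302 − 688) = −0.026, so p = 91.5 − 0.026q.
Supply slope = (71.706 − 54.514)/(1302 − 688) = 0.028, so p = 35.25 + 0.028q.
Competitive equilibrium: 91.5 − 0.026q = 35.25 + 0.028q → q* = 1041.6667, p* = 64.4167.
With the tax, the buyer price exceeds the seller price by 16: (91.5 − 0.026q) − (35.25 + 0.028q) = 16 → q' = 745.3704.
Δq = 1041.6667 − 745.3704 = 296.2963; the wedge equals the tax, 16.
The triangle = ½ × 296.2963 × 16 = $2370.37 thousand.

$2370.37 thousand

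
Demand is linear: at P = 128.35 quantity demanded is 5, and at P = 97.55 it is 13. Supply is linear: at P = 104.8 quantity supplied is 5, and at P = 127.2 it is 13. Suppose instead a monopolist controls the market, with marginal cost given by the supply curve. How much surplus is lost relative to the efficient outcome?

Demand slope = (97.55 − 128.35)/(13 − 5) = −3.85, so P = 147.6 − 3.85Q.
Supply slope = (127.2 − 104.8)/(13 − 5) = 2.8, so P = 90.8 + 2.8Q.
Competitive equilibrium: 147.6 − 3.85Q = 90.8 + 2.8Q → Q* = 8.5414, P* = 114.7158.
Marginal revenue: MR = 147.6 − 7.7Q. Set MR = MC: 147.6 − 7.7Q = 90.8 + 2.8Q → Q_m = 5.4095.
Price P_m = 147.6 − 3.85·5.4095 = 126.7734; MC(Q_m) = 90.8 + 2.8·5.4095 = 105.9466.
Competitive Q* = 8.5414, so ΔQ = 3.1319; wedge = 126.7734 − 105.9466 = 20.8268.
DWL = ½ × 3.1319 × 20.8268 = 32.61.

32.61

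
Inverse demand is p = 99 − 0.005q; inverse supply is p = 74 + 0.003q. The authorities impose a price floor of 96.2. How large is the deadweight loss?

Competitive equilibrium: 99 − 0.005q = 74 + 0.003q → q* = 3125, p* = 83.375.
At the floor p = 96.2, quantity demanded = (99 − 96.2)/0.005 = 560.
Sellers' marginal cost at q' = 560: 74 + 0.003·560 = 75.68.
Δq = 3125 − 560 = 2565; wedge = 96.2 − 75.68 = 20.52.
DWL = ½ × 2565 × 20.52 = 26316.90.

26316.90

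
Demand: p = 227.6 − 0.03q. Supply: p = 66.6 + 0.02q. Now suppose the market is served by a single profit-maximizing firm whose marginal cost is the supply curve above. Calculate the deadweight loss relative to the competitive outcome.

36451.41

Competitive equilibrium: 227.6 − 0.03q = 66.6 + 0.02q → q* = 3220, p* = 131.
Marginal revenue: MR = 227.6 − 0.06q. Set MR = MC: 227.6 − 0.06q = 66.6 + 0.02q → q_m = 2012.5.
Price p_m = 227.6 − 0.03·2012.5 = 167.225; MC(q_m) = 66.6 + 0.02·2012.5 = 106.85.
Competitive q* = 3220, so Δq = 1207.5; wedge = 167.225 − 106.85 = 60.375.
Welfare loss = ½ × 1207.5 × 60.375 = 36451.41.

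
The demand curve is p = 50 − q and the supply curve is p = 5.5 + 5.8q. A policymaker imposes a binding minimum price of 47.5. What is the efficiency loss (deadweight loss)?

55.61

Competitive equilibrium: 50 − q = 5.5 + 5.8q → q* = 6.5441, p* = 43.4559.
At the floor p = 47.5, quantity demanded = (50 − 47.5)/1 = 2.5.
Sellers' marginal cost at q' = 2.5: 5.5 + 5.8·2.5 = 20.
Δq = 6.5441 − 2.5 = 4.0441; wedge = 47.5 − 20 = 27.5.
DWL = ½ × 4.0441 × 27.5 = 55.61.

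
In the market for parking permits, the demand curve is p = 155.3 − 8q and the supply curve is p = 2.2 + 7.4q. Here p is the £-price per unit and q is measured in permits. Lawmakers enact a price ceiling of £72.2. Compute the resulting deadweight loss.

Competitive equilibrium: 155.3 − 8q = 2.2 + 7.4q → q* = 9.9416, p* = 75.7675.
At the ceiling p = 72.2, quantity supplied = (72.2 − 2.2)/7.4 = 9.4595.
Willingness to pay at q' = 9.4595: 155.3 − 8·9.4595 = 79.624.
Δq = 9.9416 − 9.4595 = 0.4821; wedge = 79.624 − 72.2 = 7.424.
Deadweight loss = ½ × 0.4821 × 7.424 = £1.79.

£1.79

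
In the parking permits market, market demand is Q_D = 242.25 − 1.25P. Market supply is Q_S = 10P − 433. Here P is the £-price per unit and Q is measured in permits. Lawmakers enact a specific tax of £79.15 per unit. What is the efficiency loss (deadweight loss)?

£3480.40

In inverse form: demand P = 193.8 − 0.8Q, supply P = 43.3 + 0.1Q.
Competitive equilibrium: 193.8 − 0.8Q = 43.3 + 0.1Q → Q* = 167.2222, P* = 60.0222.
With the tax, the buyer price exceeds the seller price by 79.15: (193.8 − 0.8Q) − (43.3 + 0.1Q) = 79.15 → Q' = 79.2778.
ΔQ = 167.2222 − 79.2778 = 87.9444; the wedge equals the tax, 79.15.
The triangle = ½ × 87.9444 × 79.15 = £3480.40.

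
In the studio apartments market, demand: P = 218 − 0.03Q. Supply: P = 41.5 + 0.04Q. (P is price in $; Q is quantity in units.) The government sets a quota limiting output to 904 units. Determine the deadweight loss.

$91562.63

Competitive equilibrium: 218 − 0.03Q = 41.5 + 0.04Q → Q* = 2521.4286, P* = 142.3571.
At Q = 904: demand price = 218 − 0.03·904 = 190.88; supply price = 41.5 + 0.04·904 = 77.66.
ΔQ = 2521.4286 − 904 = 1617.4286; wedge = 190.88 − 77.66 = 113.22.
Deadweight loss = ½ × 1617.4286 × 113.22 = $91562.63.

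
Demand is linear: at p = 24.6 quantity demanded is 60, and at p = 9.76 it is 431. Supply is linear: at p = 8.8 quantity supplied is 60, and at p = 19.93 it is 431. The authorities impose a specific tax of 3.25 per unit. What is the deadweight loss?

Demand slope = (9.76 − 24.6)/(431 − 60) = −0.04, so p = 27 − 0.04q.
Supply slope = (19.93 − 8.8)/(431 − 60) = 0.03, so p = 7 + 0.03q.
Competitive equilibrium: 27 − 0.04q = 7 + 0.03q → q* = 285.7143, p* = 15.5714.
With the tax, the buyer price exceeds the seller price by 3.25: (27 − 0.04q) − (7 + 0.03q) = 3.25 → q' = 239.2857.
Δq = 285.7143 − 239.2857 = 46.4286; the wedge equals the tax, 3.25.
Welfare loss = ½ × 46.4286 × 3.25 = 75.45.

75.45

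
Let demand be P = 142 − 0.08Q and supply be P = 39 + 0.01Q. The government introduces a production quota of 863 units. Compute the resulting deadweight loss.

Competitive equilibrium: 142 − 0.08Q = 39 + 0.01Q → Q* = 1144.4444, P* = 50.4444.
At Q = 863: demand price = 142 − 0.08·863 = 72.96; supply price = 39 + 0.01·863 = 47.63.
ΔQ = 1144.4444 − 863 = 281.4444; wedge = 72.96 − 47.63 = 25.33.
Deadweight loss = ½ × 281.4444 × 25.33 = 3564.49.

3564.49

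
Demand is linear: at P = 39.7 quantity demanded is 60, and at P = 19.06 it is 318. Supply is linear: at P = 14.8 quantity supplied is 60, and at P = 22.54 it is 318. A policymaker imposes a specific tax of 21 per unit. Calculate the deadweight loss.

Demand slope = (19.06 − 39.7)/(318 − 60) = −0.08, so P = 44.5 − 0.08Q.
Supply slope = (22.54 − 14.8)/(318 − 60) = 0.03, so P = 13 + 0.03Q.
Competitive equilibrium: 44.5 − 0.08Q = 13 + 0.03Q → Q* = 286.3636, P* = 21.5909.
With the tax, the buyer price exceeds the seller price by 21: (44.5 − 0.08Q) − (13 + 0.03Q) = 21 → Q' = 95.4545.
ΔQ = 286.3636 − 95.4545 = 190.9091; the wedge equals the tax, 21.
DWL = ½ × 190.9091 × 21 = 2004.55.

2004.55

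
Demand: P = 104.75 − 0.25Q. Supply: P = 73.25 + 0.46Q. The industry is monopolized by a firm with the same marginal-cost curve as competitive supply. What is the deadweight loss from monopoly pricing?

Competitive equilibrium: 104.75 − 0.25Q = 73.25 + 0.46Q → Q* = 44.3662, P* = 93.6585.
Marginal revenue: MR = 104.75 − 0.5Q. Set MR = MC: 104.75 − 0.5Q = 73.25 + 0.46Q → Q_m = 32.8125.
Price P_m = 104.75 − 0.25·32.8125 = 96.5469; MC(Q_m) = 73.25 + 0.46·32.8125 = 88.3438.
Competitive Q* = 44.3662, so ΔQ = 11.5537; wedge = 96.5469 − 88.3438 = 8.2031.
Deadweight loss = ½ × 11.5537 × 8.2031 = 47.39.

47.39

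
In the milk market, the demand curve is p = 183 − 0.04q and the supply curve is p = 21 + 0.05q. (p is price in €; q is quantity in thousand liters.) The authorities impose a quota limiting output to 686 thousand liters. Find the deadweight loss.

€55844.82 thousand

Competitive equilibrium: 183 − 0.04q = 21 + 0.05q → q* = 1800, p* = 111.
At q = 686: demand price = 183 − 0.04·686 = 155.56; supply price = 21 + 0.05·686 = 55.3.
Δq = 1800 − 686 = 1114; wedge = 155.56 − 55.3 = 100.26.
Welfare loss = ½ × 1114 × 100.26 = €55844.82 thousand.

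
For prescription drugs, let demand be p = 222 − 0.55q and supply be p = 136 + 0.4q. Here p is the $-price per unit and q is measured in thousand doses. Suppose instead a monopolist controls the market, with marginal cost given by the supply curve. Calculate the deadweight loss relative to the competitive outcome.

Competitive equilibrium: 222 − 0.55q = 136 + 0.4q → q* = 90.5263, p* = 172.2105.
Marginal revenue: MR = 222 − 1.1q. Set MR = MC: 222 − 1.1q = 136 + 0.4q → q_m = 57.3333.
Price p_m = 222 − 0.55·57.3333 = 190.4667; MC(q_m) = 136 + 0.4·57.3333 = 158.9333.
Competitive q* = 90.5263, so Δq = 33.193; wedge = 190.4667 − 158.9333 = 31.5334.
DWL = ½ × 33.193 × 31.5334 = $523.34 thousand.

$523.34 thousand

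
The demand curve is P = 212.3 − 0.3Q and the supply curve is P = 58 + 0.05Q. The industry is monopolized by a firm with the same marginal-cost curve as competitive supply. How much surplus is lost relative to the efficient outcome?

Competitive equilibrium: 212.3 − 0.3Q = 58 + 0.05Q → Q* = 440.8571, P* = 80.0429.
Marginal revenue: MR = 212.3 − 0.6Q. Set MR = MC: 212.3 − 0.6Q = 58 + 0.05Q → Q_m = 237.3846.
Price P_m = 212.3 − 0.3·237.3846 = 141.0846; MC(Q_m) = 58 + 0.05·237.3846 = 69.8692.
Competitive Q* = 440.8571, so ΔQ = 203.4725; wedge = 141.0846 − 69.8692 = 71.2154.
Deadweight loss = ½ × 203.4725 × 71.2154 = 7245.19.

7245.19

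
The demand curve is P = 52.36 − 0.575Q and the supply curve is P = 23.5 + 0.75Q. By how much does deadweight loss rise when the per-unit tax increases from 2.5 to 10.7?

Competitive equilibrium: 52.36 − 0.575Q = 23.5 + 0.75Q → Q* = 21.7811, P* = 39.8358.
For a per-unit tax t: ΔQ = t/1.325, so DWL = ½·t·(t/1.325) = t²/2.65.
At t = 2.5: DWL = 2.358. At t = 10.7: DWL = 43.204.
Increase = 43.204 − 2.358 = 40.85.

40.85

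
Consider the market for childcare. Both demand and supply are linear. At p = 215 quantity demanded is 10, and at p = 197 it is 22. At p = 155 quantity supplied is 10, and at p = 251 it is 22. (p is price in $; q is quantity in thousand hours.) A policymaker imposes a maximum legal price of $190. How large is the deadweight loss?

$17.89 thousand

Demand slope = (197 − 215)/(22 − 10) = −1.5, so p = 230 − 1.5q.
Supply slope = (251 − 155)/(22 − 10) = 8, so p = 75 + 8q.
Competitive equilibrium: 230 − 1.5q = 75 + 8q → q* = 16.3158, p* = 205.5263.
At the ceiling p = 190, quantity supplied = (190 − 75)/8 = 14.375.
Willingness to pay at q' = 14.375: 230 − 1.5·14.375 = 208.4375.
Δq = 16.3158 − 14.375 = 1.9408; wedge = 208.4375 − 190 = 18.4375.
The triangle = ½ × 1.9408 × 18.4375 = $17.89 thousand.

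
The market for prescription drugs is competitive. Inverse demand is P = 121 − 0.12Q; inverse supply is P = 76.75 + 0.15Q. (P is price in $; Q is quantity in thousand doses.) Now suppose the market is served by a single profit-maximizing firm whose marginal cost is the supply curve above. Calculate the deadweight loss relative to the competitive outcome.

$343.29 thousand

Competitive equilibrium: 121 − 0.12Q = 76.75 + 0.15Q → Q* = 163.8889, P* = 101.3333.
Marginal revenue: MR = 121 − 0.24Q. Set MR = MC: 121 − 0.24Q = 76.75 + 0.15Q → Q_m = 113.4615.
Price P_m = 121 − 0.12·113.4615 = 107.3846; MC(Q_m) = 76.75 + 0.15·113.4615 = 93.7692.
Competitive Q* = 163.8889, so ΔQ = 50.4274; wedge = 107.3846 − 93.7692 = 13.6154.
DWL = ½ × 50.4274 × 13.6154 = $343.29 thousand.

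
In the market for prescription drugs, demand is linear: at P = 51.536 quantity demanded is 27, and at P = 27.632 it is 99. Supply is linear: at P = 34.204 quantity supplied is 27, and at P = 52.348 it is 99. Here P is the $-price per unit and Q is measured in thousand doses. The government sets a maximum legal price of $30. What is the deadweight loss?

$627.60 thousand

Demand slope = (27.632 − 51.536)/(99 − 27) = −0.332, so P = 60.5 − 0.332Q.
Supply slope = (52.348 − 34.204)/(99 − 27) = 0.252, so P = 27.4 + 0.252Q.
Competitive equilibrium: 60.5 − 0.332Q = 27.4 + 0.252Q → Q* = 56.6781, P* = 41.6829.
At the ceiling P = 30, quantity supplied = (30 − 27.4)/0.252 = 10.3175.
Willingness to pay at Q' = 10.3175: 60.5 − 0.332·10.3175 = 57.0746.
ΔQ = 56.6781 − 10.3175 = 46.3606; wedge = 57.0746 − 30 = 27.0746.
The triangle = ½ × 46.3606 × 27.0746 = $627.60 thousand.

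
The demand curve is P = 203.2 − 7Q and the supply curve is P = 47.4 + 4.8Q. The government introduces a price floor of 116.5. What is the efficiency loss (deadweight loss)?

Competitive equilibrium: 203.2 − 7Q = 47.4 + 4.8Q → Q* = 13.2034, P* = 110.7763.
At the floor P = 116.5, quantity demanded = (203.2 − 116.5)/7 = 12.3857.
Sellers' marginal cost at Q' = 12.3857: 47.4 + 4.8·12.3857 = 106.8514.
ΔQ = 13.2034 − 12.3857 = 0.8177; wedge = 116.5 − 106.8514 = 9.6486.
Deadweight loss = ½ × 0.8177 × 9.6486 = 3.94.

3.94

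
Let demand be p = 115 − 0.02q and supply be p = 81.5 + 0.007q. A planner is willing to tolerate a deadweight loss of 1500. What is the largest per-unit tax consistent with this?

Competitive equilibrium: 115 − 0.02q = 81.5 + 0.007q → q* = 1240.7407, p* = 90.1852.
A tax t gives Δq = t/0.027 and wedge t, so DWL = t²/0.054.
t²/0.054 = 1500 → t² = 81 → t = 9.

9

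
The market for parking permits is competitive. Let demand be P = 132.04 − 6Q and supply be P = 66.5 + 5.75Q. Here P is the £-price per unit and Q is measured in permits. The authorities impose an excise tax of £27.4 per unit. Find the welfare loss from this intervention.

£31.95

Competitive equilibrium: 132.04 − 6Q = 66.5 + 5.75Q → Q* = 5.5779, P* = 98.5728.
With the tax, the buyer price exceeds the seller price by 27.4: (132.04 − 6Q) − (66.5 + 5.75Q) = 27.4 → Q' = 3.246.
ΔQ = 5.5779 − 3.246 = 2.3319; the wedge equals the tax, 27.4.
DWL = ½ × 2.3319 × 27.4 = £31.95.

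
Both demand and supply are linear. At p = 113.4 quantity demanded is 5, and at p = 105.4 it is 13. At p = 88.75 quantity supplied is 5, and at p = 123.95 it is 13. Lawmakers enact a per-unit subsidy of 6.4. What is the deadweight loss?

3.79

Demand slope = (105.4 − 113.4)/(13 − 5) = −1, so p = 118.4 − q.
Supply slope = (123.95 − 88.75)/(13 − 5) = 4.4, so p = 66.75 + 4.4q.
Competitive equilibrium: 118.4 − q = 66.75 + 4.4q → q* = 9.5648, p* = 108.8352.
The subsidy lowers effective supply by 6.4: p = 60.35 + 4.4q.
New quantity: 118.4 − q = 60.35 + 4.4q → q' = 10.75.
Overproduction Δq = 10.75 − 9.5648 = 1.1852; wedge = subsidy = 6.4.
Welfare loss = ½ × 1.1852 × 6.4 = 3.79.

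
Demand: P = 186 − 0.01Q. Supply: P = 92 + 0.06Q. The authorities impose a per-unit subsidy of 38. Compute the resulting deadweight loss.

Competitive equilibrium: 186 − 0.01Q = 92 + 0.06Q → Q* = 1342.8571, P* = 172.5714.
The subsidy lowers effective supply by 38: P = 54 + 0.06Q.
New quantity: 186 − 0.01Q = 54 + 0.06Q → Q' = 1885.7143.
Overproduction ΔQ = 1885.7143 − 1342.8571 = 542.8572; wedge = subsidy = 38.
Deadweight loss = ½ × 542.8572 × 38 = 10314.29.

10314.29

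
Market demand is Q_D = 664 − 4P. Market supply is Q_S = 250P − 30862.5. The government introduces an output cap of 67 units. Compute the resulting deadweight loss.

In inverse form: demand P = 166 − 0.25Q, supply P = 123.45 + 0.004Q.
Competitive equilibrium: 166 − 0.25Q = 123.45 + 0.004Q → Q* = 167.5197, P* = 124.1201.
At Q = 67: demand price = 166 − 0.25·67 = 149.25; supply price = 123.45 + 0.004·67 = 123.718.
ΔQ = 167.5197 − 67 = 100.5197; wedge = 149.25 − 123.718 = 25.532.
Deadweight loss = ½ × 100.5197 × 25.532 = 1283.23.

1283.23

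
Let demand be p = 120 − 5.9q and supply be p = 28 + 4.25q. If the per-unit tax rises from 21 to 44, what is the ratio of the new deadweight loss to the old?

Competitive equilibrium: 120 − 5.9q = 28 + 4.25q → q* = 9.064, p* = 66.5222.
For a per-unit tax t: Δq = t/10.15, so DWL = ½·t·(t/10.15) = t²/20.3.
At t = 21: DWL = 21.724. At t = 44: DWL = 95.369.
Ratio = (44/21)² = 4.390.

4.390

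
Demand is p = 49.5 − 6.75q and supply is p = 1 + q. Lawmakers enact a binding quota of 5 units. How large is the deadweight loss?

Competitive equilibrium: 49.5 − 6.75q = 1 + q → q* = 6.2581, p* = 7.2581.
At q = 5: demand price = 49.5 − 6.75·5 = 15.75; supply price = 1 + 1·5 = 6.
Δq = 6.2581 − 5 = 1.2581; wedge = 15.75 − 6 = 9.75.
Deadweight loss = ½ × 1.2581 × 9.75 = 6.13.

6.13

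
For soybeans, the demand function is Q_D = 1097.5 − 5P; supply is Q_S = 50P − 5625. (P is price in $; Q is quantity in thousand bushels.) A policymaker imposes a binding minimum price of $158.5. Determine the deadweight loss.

In inverse form: demand P = 219.5 − 0.2Q, supply P = 112.5 + 0.02Q.
Competitive equilibrium: 219.5 − 0.2Q = 112.5 + 0.02Q → Q* = 486.3636, P* = 122.2273.
At the floor P = 158.5, quantity demanded = (219.5 − 158.5)/0.2 = 305.
Sellers' marginal cost at Q' = 305: 112.5 + 0.02·305 = 118.6.
ΔQ = 486.3636 − 305 = 181.3636; wedge = 158.5 − 118.6 = 39.9.
The triangle = ½ × 181.3636 × 39.9 = $3618.20 thousand.

$3618.20 thousand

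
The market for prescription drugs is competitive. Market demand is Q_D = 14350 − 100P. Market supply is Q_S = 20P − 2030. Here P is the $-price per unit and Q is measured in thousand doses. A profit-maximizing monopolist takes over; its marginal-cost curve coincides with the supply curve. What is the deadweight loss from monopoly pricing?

$300 thousand

In inverse form: demand P = 143.5 − 0.01Q, supply P = 101.5 + 0.05Q.
Competitive equilibrium: 143.5 − 0.01Q = 101.5 + 0.05Q → Q* = 700, P* = 136.5.
Marginal revenue: MR = 143.5 − 0.02Q. Set MR = MC: 143.5 − 0.02Q = 101.5 + 0.05Q → Q_m = 600.
Price P_m = 143.5 − 0.01·600 = 137.5; MC(Q_m) = 101.5 + 0.05·600 = 131.5.
Competitive Q* = 700, so ΔQ = 100; wedge = 137.5 − 131.5 = 6.
DWL = ½ × 100 × 6 = $300 thousand.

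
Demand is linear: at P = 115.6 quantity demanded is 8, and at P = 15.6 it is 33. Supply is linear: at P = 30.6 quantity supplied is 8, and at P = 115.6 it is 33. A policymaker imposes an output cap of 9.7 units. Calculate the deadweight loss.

354.37

Demand slope = (15.6 − 115.6)/(33 − 8) = −4, so P = 147.6 − 4Q.
Supply slope = (115.6 − 30.6)/(33 − 8) = 3.4, so P = 3.4 + 3.4Q.
Competitive equilibrium: 147.6 − 4Q = 3.4 + 3.4Q → Q* = 19.4865, P* = 69.6541.
At Q = 9.7: demand price = 147.6 − 4·9.7 = 108.8; supply price = 3.4 + 3.4·9.7 = 36.38.
ΔQ = 19.4865 − 9.7 = 9.7865; wedge = 108.8 − 36.38 = 72.42.
DWL = ½ × 9.7865 × 72.42 = 354.37.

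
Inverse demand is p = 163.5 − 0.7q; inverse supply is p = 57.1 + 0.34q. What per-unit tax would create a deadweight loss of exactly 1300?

52

Competitive equilibrium: 163.5 − 0.7q = 57.1 + 0.34q → q* = 102.3077, p* = 91.8846.
A tax t gives Δq = t/1.04 and wedge t, so DWL = t²/2.08.
t²/2.08 = 1300 → t² = 2704 → t = 52.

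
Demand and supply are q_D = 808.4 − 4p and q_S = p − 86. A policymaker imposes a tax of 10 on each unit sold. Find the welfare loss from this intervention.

40

In inverse form: demand p = 202.1 − 0.25q, supply p = 86 + q.
Competitive equilibrium: 202.1 − 0.25q = 86 + q → q* = 92.88, p* = 178.88.
With the tax, the buyer price exceeds the seller price by 10: (202.1 − 0.25q) − (86 + q) = 10 → q' = 84.88.
Δq = 92.88 − 84.88 = 8; the wedge equals the tax, 10.
Deadweight loss = ½ × 8 × 10 = 40.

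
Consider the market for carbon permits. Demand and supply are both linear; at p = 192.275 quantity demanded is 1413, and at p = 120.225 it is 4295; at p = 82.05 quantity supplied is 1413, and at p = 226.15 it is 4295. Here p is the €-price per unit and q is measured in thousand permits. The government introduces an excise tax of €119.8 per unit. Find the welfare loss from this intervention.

€95680.27 thousand

Demand slope = (120.225 − 192.275)/(4295 − 1413) = −0.025, so p = 227.6 − 0.025q.
Supply slope = (226.15 − 82.05)/(4295 − 1413) = 0.05, so p = 11.4 + 0.05q.
Competitive equilibrium: 227.6 − 0.025q = 11.4 + 0.05q → q* = 2882.6667, p* = 155.5333.
With the tax, the buyer price exceeds the seller price by 119.8: (227.6 − 0.025q) − (11.4 + 0.05q) = 119.8 → q' = 1285.3333.
Δq = 2882.6667 − 1285.3333 = 1597.3334; the wedge equals the tax, 119.8.
DWL = ½ × 1597.3334 × 119.8 = €95680.27 thousand.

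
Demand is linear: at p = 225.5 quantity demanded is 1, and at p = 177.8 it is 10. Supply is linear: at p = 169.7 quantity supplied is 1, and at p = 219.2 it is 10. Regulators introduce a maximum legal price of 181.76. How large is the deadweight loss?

47.76

Demand slope = (177.8 − 225.5)/(10 − 1) = −5.3, so p = 230.8 − 5.3q.
Supply slope = (219.2 − 169.7)/(10 − 1) = 5.5, so p = 164.2 + 5.5q.
Competitive equilibrium: 230.8 − 5.3q = 164.2 + 5.5q → q* = 6.1667, p* = 198.1167.
At the ceiling p = 181.76, quantity supplied = (181.76 − 164.2)/5.5 = 3.1927.
Willingness to pay at q' = 3.1927: 230.8 − 5.3·3.1927 = 213.8787.
Δq = 6.1667 − 3.1927 = 2.974; wedge = 213.8787 − 181.76 = 32.1187.
Deadweight loss = ½ × 2.974 × 32.1187 = 47.76.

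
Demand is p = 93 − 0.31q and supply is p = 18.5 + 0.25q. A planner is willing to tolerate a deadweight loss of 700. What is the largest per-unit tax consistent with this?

Competitive equilibrium: 93 − 0.31q = 18.5 + 0.25q → q* = 133.0357, p* = 51.7589.
A tax t gives Δq = t/0.56 and wedge t, so DWL = t²/1.12.
t²/1.12 = 700 → t² = 784 → t = 28.

28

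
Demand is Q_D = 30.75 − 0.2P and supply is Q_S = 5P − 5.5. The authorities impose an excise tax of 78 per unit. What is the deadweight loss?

In inverse form: demand P = 153.75 − 5Q, supply P = 1.1 + 0.2Q.
Competitive equilibrium: 153.75 − 5Q = 1.1 + 0.2Q → Q* = 29.3558, P* = 6.9712.
With the tax, the buyer price exceeds the seller price by 78: (153.75 − 5Q) − (1.1 + 0.2Q) = 78 → Q' = 14.3558.
ΔQ = 29.3558 − 14.3558 = 15; the wedge equals the tax, 78.
DWL = ½ × 15 × 78 = 585.

585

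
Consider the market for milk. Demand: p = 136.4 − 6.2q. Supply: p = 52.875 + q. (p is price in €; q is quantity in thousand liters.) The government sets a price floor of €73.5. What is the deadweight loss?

Competitive equilibrium: 136.4 − 6.2q = 52.875 + q → q* = 11.6007, p* = 64.4757.
At the floor p = 73.5, quantity demanded = (136.4 − 73.5)/6.2 = 10.1452.
Sellers' marginal cost at q' = 10.1452: 52.875 + 1·10.1452 = 63.0202.
Δq = 11.6007 − 10.1452 = 1.4555; wedge = 73.5 − 63.0202 = 10.4798.
Welfare loss = ½ × 1.4555 × 10.4798 = €7.63 thousand.

€7.63 thousand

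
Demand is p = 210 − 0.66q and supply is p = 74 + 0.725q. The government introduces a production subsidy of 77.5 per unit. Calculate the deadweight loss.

Competitive equilibrium: 210 − 0.66q = 74 + 0.725q → q* = 98.1949, p* = 145.1913.
The subsidy lowers effective supply by 77.5: p = 0.725q − 3.5.
New quantity: 210 − 0.66q = 0.725q − 3.5 → q' = 154.1516.
Overproduction Δq = 154.1516 − 98.1949 = 55.9567; wedge = subsidy = 77.5.
DWL = ½ × 55.9567 × 77.5 = 2168.32.

2168.32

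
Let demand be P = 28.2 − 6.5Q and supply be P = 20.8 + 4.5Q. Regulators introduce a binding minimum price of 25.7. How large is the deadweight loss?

Competitive equilibrium: 28.2 − 6.5Q = 20.8 + 4.5Q → Q* = 0.6727, P* = 23.8273.
At the floor P = 25.7, quantity demanded = (28.2 − 25.7)/6.5 = 0.3846.
Sellers' marginal cost at Q' = 0.3846: 20.8 + 4.5·0.3846 = 22.5307.
ΔQ = 0.6727 − 0.3846 = 0.2881; wedge = 25.7 − 22.5307 = 3.1693.
Welfare loss = ½ × 0.2881 × 3.1693 = 0.46.

0.46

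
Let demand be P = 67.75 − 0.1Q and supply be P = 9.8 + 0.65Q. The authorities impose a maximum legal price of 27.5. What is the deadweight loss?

938.85

Competitive equilibrium: 67.75 − 0.1Q = 9.8 + 0.65Q → Q* = 77.2667, P* = 60.0233.
At the ceiling P = 27.5, quantity supplied = (27.5 − 9.8)/0.65 = 27.2308.
Willingness to pay at Q' = 27.2308: 67.75 − 0.1·27.2308 = 65.0269.
ΔQ = 77.2667 − 27.2308 = 50.0359; wedge = 65.0269 − 27.5 = 37.5269.
Deadweight loss = ½ × 50.0359 × 37.5269 = 938.85.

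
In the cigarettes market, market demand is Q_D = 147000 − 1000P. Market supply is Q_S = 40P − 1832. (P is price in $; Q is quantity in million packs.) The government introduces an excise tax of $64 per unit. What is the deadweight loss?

$78769.23 million

In inverse form: demand P = 147 − 0.001Q, supply P = 45.8 + 0.025Q.
Competitive equilibrium: 147 − 0.001Q = 45.8 + 0.025Q → Q* = 3892.3077, P* = 143.1077.
With the tax, the buyer price exceeds the seller price by 64: (147 − 0.001Q) − (45.8 + 0.025Q) = 64 → Q' = 1430.7692.
ΔQ = 3892.3077 − 1430.7692 = 2461.5385; the wedge equals the tax, 64.
Welfare loss = ½ × 2461.5385 × 64 = $78769.23 million.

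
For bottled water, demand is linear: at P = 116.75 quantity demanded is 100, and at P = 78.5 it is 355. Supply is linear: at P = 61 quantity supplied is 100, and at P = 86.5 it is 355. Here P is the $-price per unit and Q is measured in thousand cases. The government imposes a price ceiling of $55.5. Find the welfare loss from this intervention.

$9660.50 thousand

Demand slope = (78.5 − 116.75)/(355 − 100) = −0.15, so P = 131.75 − 0.15Q.
Supply slope = (86.5 − 61)/(355 − 100) = 0.1, so P = 51 + 0.1Q.
Competitive equilibrium: 131.75 − 0.15Q = 51 + 0.1Q → Q* = 323, P* = 83.3.
At the ceiling P = 55.5, quantity supplied = (55.5 − 51)/0.1 = 45.
Willingness to pay at Q' = 45: 131.75 − 0.15·45 = 125.
ΔQ = 323 − 45 = 278; wedge = 125 − 55.5 = 69.5.
Deadweight loss = ½ × 278 × 69.5 = $9660.50 thousand.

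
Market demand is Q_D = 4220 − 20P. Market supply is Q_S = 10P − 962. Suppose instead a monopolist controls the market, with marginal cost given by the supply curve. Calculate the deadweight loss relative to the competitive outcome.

In inverse form: demand P = 211 − 0.05Q, supply P = 96.2 + 0.1Q.
Competitive equilibrium: 211 − 0.05Q = 96.2 + 0.1Q → Q* = 765.3333, P* = 172.7333.
Marginal revenue: MR = 211 − 0.1Q. Set MR = MC: 211 − 0.1Q = 96.2 + 0.1Q → Q_m = 574.
Price P_m = 211 − 0.05·574 = 182.3; MC(Q_m) = 96.2 + 0.1·574 = 153.6.
Competitive Q* = 765.3333, so ΔQ = 191.3333; wedge = 182.3 − 153.6 = 28.7.
The triangle = ½ × 191.3333 × 28.7 = 2745.63.

2745.63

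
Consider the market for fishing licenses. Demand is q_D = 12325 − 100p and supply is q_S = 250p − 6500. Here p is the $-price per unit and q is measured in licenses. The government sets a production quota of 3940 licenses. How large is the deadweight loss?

In inverse form: demand p = 123.25 − 0.01q, supply p = 26 + 0.004q.
Competitive equilibrium: 123.25 − 0.01q = 26 + 0.004q → q* = 6946.4286, p* = 53.7857.
At q = 3940: demand price = 123.25 − 0.01·3940 = 83.85; supply price = 26 + 0.004·3940 = 41.76.
Δq = 6946.4286 − 3940 = 3006.4286; wedge = 83.85 − 41.76 = 42.09.
The triangle = ½ × 3006.4286 × 42.09 = $63270.29.

$63270.29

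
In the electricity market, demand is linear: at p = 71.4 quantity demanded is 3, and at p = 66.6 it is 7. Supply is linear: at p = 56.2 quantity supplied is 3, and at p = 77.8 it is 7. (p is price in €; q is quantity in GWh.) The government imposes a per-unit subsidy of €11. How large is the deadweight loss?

Demand slope = (66.6 − 71.4)/(7 − 3) = −1.2, so p = 75 − 1.2q.
Supply slope = (77.8 − 56.2)/(7 − 3) = 5.4, so p = 40 + 5.4q.
Competitive equilibrium: 75 − 1.2q = 40 + 5.4q → q* = 5.303, p* = 68.6364.
The subsidy lowers effective supply by 11: p = 29 + 5.4q.
New quantity: 75 − 1.2q = 29 + 5.4q → q' = 6.9697.
Overproduction Δq = 6.9697 − 5.303 = 1.6667; wedge = subsidy = 11.
The triangle = ½ × 1.6667 × 11 = €9.17.

€9.17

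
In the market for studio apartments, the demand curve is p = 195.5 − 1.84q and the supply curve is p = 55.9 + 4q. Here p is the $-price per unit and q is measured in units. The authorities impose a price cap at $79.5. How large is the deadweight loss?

$946.51

Competitive equilibrium: 195.5 − 1.84q = 55.9 + 4q → q* = 23.9041, p* = 151.5164.
At the ceiling p = 79.5, quantity supplied = (79.5 − 55.9)/4 = 5.9.
Willingness to pay at q' = 5.9: 195.5 − 1.84·5.9 = 184.644.
Δq = 23.9041 − 5.9 = 18.0041; wedge = 184.644 − 79.5 = 105.144.
Welfare loss = ½ × 18.0041 × 105.144 = $946.51.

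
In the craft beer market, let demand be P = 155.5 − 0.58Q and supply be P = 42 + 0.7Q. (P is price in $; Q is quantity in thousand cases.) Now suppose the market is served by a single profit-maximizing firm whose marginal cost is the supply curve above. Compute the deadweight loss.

Competitive equilibrium: 155.5 − 0.58Q = 42 + 0.7Q → Q* = 88.6719, P* = 104.0703.
Marginal revenue: MR = 155.5 − 1.16Q. Set MR = MC: 155.5 − 1.16Q = 42 + 0.7Q → Q_m = 61.0215.
Price P_m = 155.5 − 0.58·61.0215 = 120.1075; MC(Q_m) = 42 + 0.7·61.0215 = 84.7151.
Competitive Q* = 88.6719, so ΔQ = 27.6504; wedge = 120.1075 − 84.7151 = 35.3924.
Welfare loss = ½ × 27.6504 × 35.3924 = $489.31 thousand.

$489.31 thousand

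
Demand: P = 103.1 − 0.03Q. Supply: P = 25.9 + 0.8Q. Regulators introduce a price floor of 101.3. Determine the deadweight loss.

Competitive equilibrium: 103.1 − 0.03Q = 25.9 + 0.8Q → Q* = 93.01205, P* = 100.30964.
At the floor P = 101.3, quantity demanded = (103.1 − 101.3)/0.03 = 60.
Sellers' marginal cost at Q' = 60: 25.9 + 0.8·60 = 73.9.
ΔQ = 93.01205 − 60 = 33.01205; wedge = 101.3 − 73.9 = 27.4.
The triangle = ½ × 33.01205 × 27.4 = 452.27.

452.27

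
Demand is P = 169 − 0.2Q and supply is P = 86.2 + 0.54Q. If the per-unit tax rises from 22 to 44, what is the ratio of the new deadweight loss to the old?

Competitive equilibrium: 169 − 0.2Q = 86.2 + 0.54Q → Q* = 111.8919, P* = 146.6216.
For a per-unit tax t: ΔQ = t/0.74, so DWL = ½·t·(t/0.74) = t²/1.48.
At t = 22: DWL = 327.027. At t = 44: DWL = 1308.108.
Ratio = (44/22)² = 4.

4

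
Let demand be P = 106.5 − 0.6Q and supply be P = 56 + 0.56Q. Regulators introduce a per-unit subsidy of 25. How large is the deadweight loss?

269.40

Competitive equilibrium: 106.5 − 0.6Q = 56 + 0.56Q → Q* = 43.5345, P* = 80.3793.
The subsidy lowers effective supply by 25: P = 31 + 0.56Q.
New quantity: 106.5 − 0.6Q = 31 + 0.56Q → Q' = 65.0862.
Overproduction ΔQ = 65.0862 − 43.5345 = 21.5517; wedge = subsidy = 25.
The triangle = ½ × 21.5517 × 25 = 269.40.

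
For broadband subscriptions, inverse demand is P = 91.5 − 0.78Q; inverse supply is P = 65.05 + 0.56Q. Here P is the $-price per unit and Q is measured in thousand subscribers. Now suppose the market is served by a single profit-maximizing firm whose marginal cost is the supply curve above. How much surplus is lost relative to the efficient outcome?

$35.34 thousand

Competitive equilibrium: 91.5 − 0.78Q = 65.05 + 0.56Q → Q* = 19.7388, P* = 76.1037.
Marginal revenue: MR = 91.5 − 1.56Q. Set MR = MC: 91.5 − 1.56Q = 65.05 + 0.56Q → Q_m = 12.4764.
Price P_m = 91.5 − 0.78·12.4764 = 81.7684; MC(Q_m) = 65.05 + 0.56·12.4764 = 72.0368.
Competitive Q* = 19.7388, so ΔQ = 7.2624; wedge = 81.7684 − 72.0368 = 9.7316.
Welfare loss = ½ × 7.2624 × 9.7316 = $35.34 thousand.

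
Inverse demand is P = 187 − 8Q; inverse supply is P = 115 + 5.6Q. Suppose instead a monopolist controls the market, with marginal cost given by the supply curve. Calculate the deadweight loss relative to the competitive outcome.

Competitive equilibrium: 187 − 8Q = 115 + 5.6Q → Q* = 5.2941, P* = 144.6471.
Marginal revenue: MR = 187 − 16Q. Set MR = MC: 187 − 16Q = 115 + 5.6Q → Q_m = 3.3333.
Price P_m = 187 − 8·3.3333 = 160.3336; MC(Q_m) = 115 + 5.6·3.3333 = 133.6665.
Competitive Q* = 5.2941, so ΔQ = 1.9608; wedge = 160.3336 − 133.6665 = 26.6671.
Welfare loss = ½ × 1.9608 × 26.6671 = 26.14.

26.14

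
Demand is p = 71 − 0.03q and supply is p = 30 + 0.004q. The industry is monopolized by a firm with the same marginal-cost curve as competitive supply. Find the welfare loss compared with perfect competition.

5431.77

Competitive equilibrium: 71 − 0.03q = 30 + 0.004q → q* = 1205.88235, p* = 34.82353.
Marginal revenue: MR = 71 − 0.06q. Set MR = MC: 71 − 0.06q = 30 + 0.004q → q_m = 640.625.
Price p_m = 71 − 0.03·640.625 = 51.78125; MC(q_m) = 30 + 0.004·640.625 = 32.5625.
Competitive q* = 1205.88235, so Δq = 565.25735; wedge = 51.78125 − 32.5625 = 19.21875.
The triangle = ½ × 565.25735 × 19.21875 = 5431.77.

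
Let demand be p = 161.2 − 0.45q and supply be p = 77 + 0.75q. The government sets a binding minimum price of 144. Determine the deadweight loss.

Competitive equilibrium: 161.2 − 0.45q = 77 + 0.75q → q* = 70.1667, p* = 129.625.
At the floor p = 144, quantity demanded = (161.2 − 144)/0.45 = 38.2222.
Sellers' marginal cost at q' = 38.2222: 77 + 0.75·38.2222 = 105.6667.
Δq = 70.1667 − 38.2222 = 31.9445; wedge = 144 − 105.6667 = 38.3333.
DWL = ½ × 31.9445 × 38.3333 = 612.27.

612.27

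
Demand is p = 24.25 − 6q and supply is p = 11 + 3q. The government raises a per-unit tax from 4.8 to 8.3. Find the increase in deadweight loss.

Competitive equilibrium: 24.25 − 6q = 11 + 3q → q* = 1.4722, p* = 15.4167.
For a per-unit tax t: Δq = t/9, so DWL = ½·t·(t/9) = t²/18.
At t = 4.8: DWL = 1.28. At t = 8.3: DWL = 3.827.
Increase = 3.827 − 1.28 = 2.55.

2.55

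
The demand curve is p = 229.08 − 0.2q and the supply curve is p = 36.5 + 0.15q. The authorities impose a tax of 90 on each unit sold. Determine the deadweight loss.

11571.43

Competitive equilibrium: 229.08 − 0.2q = 36.5 + 0.15q → q* = 550.2286, p* = 119.0343.
With the tax, the buyer price exceeds the seller price by 90: (229.08 − 0.2q) − (36.5 + 0.15q) = 90 → q' = 293.0857.
Δq = 550.2286 − 293.0857 = 257.1429; the wedge equals the tax, 90.
DWL = ½ × 257.1429 × 90 = 11571.43.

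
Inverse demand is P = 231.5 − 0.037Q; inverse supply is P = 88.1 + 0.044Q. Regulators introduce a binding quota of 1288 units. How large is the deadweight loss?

9423.59

Competitive equilibrium: 231.5 − 0.037Q = 88.1 + 0.044Q → Q* = 1770.3704, P* = 165.9963.
At Q = 1288: demand price = 231.5 − 0.037·1288 = 183.844; supply price = 88.1 + 0.044·1288 = 144.772.
ΔQ = 1770.3704 − 1288 = 482.3704; wedge = 183.844 − 144.772 = 39.072.
The triangle = ½ × 482.3704 × 39.072 = 9423.59.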